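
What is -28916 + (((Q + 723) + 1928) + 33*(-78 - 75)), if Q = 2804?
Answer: -28510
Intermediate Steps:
-28916 + (((Q + 723) + 1928) + 33*(-78 - 75)) = -28916 + (((2804 + 723) + 1928) + 33*(-78 - 75)) = -28916 + ((3527 + 1928) + 33*(-153)) = -28916 + (5455 - 5049) = -28916 + 406 = -28510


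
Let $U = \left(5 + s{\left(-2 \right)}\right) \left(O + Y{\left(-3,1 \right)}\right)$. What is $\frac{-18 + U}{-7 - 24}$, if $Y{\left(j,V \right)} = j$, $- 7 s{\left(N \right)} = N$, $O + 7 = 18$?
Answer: $- \frac{170}{217} \approx -0.78341$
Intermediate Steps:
$O = 11$ ($O = -7 + 18 = 11$)
$s{\left(N \right)} = - \frac{N}{7}$
$U = \frac{296}{7}$ ($U = \left(5 - - \frac{2}{7}\right) \left(11 - 3\right) = \left(5 + \frac{2}{7}\right) 8 = \frac{37}{7} \cdot 8 = \frac{296}{7} \approx 42.286$)
$\frac{-18 + U}{-7 - 24} = \frac{-18 + \frac{296}{7}}{-7 - 24} = \frac{170}{7 \left(-31\right)} = \frac{170}{7} \left(- \frac{1}{31}\right) = - \frac{170}{217}$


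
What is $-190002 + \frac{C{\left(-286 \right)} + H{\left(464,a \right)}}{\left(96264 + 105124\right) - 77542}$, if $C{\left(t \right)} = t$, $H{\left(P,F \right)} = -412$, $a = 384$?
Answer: $- \frac{11765494195}{61923} \approx -1.9 \cdot 10^{5}$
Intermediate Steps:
$-190002 + \frac{C{\left(-286 \right)} + H{\left(464,a \right)}}{\left(96264 + 105124\right) - 77542} = -190002 + \frac{-286 - 412}{\left(96264 + 105124\right) - 77542} = -190002 - \frac{698}{201388 - 77542} = -190002 - \frac{698}{123846} = -190002 - \frac{349}{61923} = - \frac{11765494195}{61923}$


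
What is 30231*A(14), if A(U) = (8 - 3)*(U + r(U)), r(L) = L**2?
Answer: 31742550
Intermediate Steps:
A(U) = 5*U + 5*U**2 (A(U) = (8 - 3)*(U + U**2) = 5*(U + U**2) = 5*U + 5*U**2)
30231*A(14) = 30231*(5*14*(1 + 14)) = 30231*(5*14*15) = 30231*1050 = 31742550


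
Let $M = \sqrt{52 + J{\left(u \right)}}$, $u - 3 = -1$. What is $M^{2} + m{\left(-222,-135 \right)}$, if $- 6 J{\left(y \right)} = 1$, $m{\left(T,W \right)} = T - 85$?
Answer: $- \frac{1531}{6} \approx -255.17$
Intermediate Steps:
$u = 2$ ($u = 3 - 1 = 2$)
$m{\left(T,W \right)} = -85 + T$
$J{\left(y \right)} = - \frac{1}{6}$ ($J{\left(y \right)} = \left(- \frac{1}{6}\right) 1 = - \frac{1}{6}$)
$M = \frac{\sqrt{1866}}{6}$ ($M = \sqrt{52 - \frac{1}{6}} = \sqrt{\frac{311}{6}} = \frac{\sqrt{1866}}{6} \approx 7.1995$)
$M^{2} + m{\left(-222,-135 \right)} = \left(\frac{\sqrt{1866}}{6}\right)^{2} - 307 = \frac{311}{6} - 307 = - \frac{1531}{6}$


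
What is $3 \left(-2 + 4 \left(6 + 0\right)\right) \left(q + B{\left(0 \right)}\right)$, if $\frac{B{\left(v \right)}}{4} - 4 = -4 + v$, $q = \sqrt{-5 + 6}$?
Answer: $66$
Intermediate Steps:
$q = 1$ ($q = \sqrt{1} = 1$)
$B{\left(v \right)} = 4 v$ ($B{\left(v \right)} = 16 + 4 \left(-4 + v\right) = 16 + \left(-16 + 4 v\right) = 4 v$)
$3 \left(-2 + 4 \left(6 + 0\right)\right) \left(q + B{\left(0 \right)}\right) = 3 \left(-2 + 4 \left(6 + 0\right)\right) \left(1 + 4 \cdot 0\right) = 3 \left(-2 + 4 \cdot 6\right) \left(1 + 0\right) = 3 \left(-2 + 24\right) 1 = 3 \cdot 22 \cdot 1 = 66 \cdot 1 = 66$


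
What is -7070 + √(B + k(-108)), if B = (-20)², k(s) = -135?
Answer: -7070 + √265 ≈ -7053.7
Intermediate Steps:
B = 400
-7070 + √(B + k(-108)) = -7070 + √(400 - 135) = -7070 + √265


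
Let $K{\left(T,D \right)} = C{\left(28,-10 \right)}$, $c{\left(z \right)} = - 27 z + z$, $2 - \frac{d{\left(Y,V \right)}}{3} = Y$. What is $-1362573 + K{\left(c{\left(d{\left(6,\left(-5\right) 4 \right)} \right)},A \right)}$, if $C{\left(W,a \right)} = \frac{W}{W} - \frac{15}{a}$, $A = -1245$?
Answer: $- \frac{2725141}{2} \approx -1.3626 \cdot 10^{6}$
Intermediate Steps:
$d{\left(Y,V \right)} = 6 - 3 Y$
$c{\left(z \right)} = - 26 z$
$C{\left(W,a \right)} = 1 - \frac{15}{a}$
$K{\left(T,D \right)} = \frac{5}{2}$ ($K{\left(T,D \right)} = \frac{-15 - 10}{-10} = \left(- \frac{1}{10}\right) \left(-25\right) = \frac{5}{2}$)
$-1362573 + K{\left(c{\left(d{\left(6,\left(-5\right) 4 \right)} \right)},A \right)} = -1362573 + \frac{5}{2} = - \frac{2725141}{2}$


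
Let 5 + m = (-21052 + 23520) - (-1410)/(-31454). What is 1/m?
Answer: 15727/38734896 ≈ 0.00040602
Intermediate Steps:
m = 38734896/15727 (m = -5 + ((-21052 + 23520) - (-1410)/(-31454)) = -5 + (2468 - (-1410)*(-1)/31454) = -5 + (2468 - 1*705/15727) = -5 + (2468 - 705/15727) = -5 + 38813531/15727 = 38734896/15727 ≈ 2463.0)
1/m = 1/(38734896/15727) = 15727/38734896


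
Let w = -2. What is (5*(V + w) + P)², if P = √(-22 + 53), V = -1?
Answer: (15 - √31)² ≈ 88.967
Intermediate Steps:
P = √31 ≈ 5.5678
(5*(V + w) + P)² = (5*(-1 - 2) + √31)² = (5*(-3) + √31)² = (-15 + √31)²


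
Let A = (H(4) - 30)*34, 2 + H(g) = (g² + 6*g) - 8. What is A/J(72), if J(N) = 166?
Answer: 0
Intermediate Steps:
H(g) = -10 + g² + 6*g (H(g) = -2 + ((g² + 6*g) - 8) = -2 + (-8 + g² + 6*g) = -10 + g² + 6*g)
A = 0 (A = ((-10 + 4² + 6*4) - 30)*34 = ((-10 + 16 + 24) - 30)*34 = (30 - 30)*34 = 0*34 = 0)
A/J(72) = 0/166 = 0*(1/166) = 0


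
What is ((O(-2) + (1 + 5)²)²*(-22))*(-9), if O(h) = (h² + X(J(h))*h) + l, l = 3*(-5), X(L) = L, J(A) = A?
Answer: 166518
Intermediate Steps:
l = -15
O(h) = -15 + 2*h² (O(h) = (h² + h*h) - 15 = (h² + h²) - 15 = 2*h² - 15 = -15 + 2*h²)
((O(-2) + (1 + 5)²)²*(-22))*(-9) = (((-15 + 2*(-2)²) + (1 + 5)²)²*(-22))*(-9) = (((-15 + 2*4) + 6²)²*(-22))*(-9) = (((-15 + 8) + 36)²*(-22))*(-9) = ((-7 + 36)²*(-22))*(-9) = (29²*(-22))*(-9) = (841*(-22))*(-9) = -18502*(-9) = 166518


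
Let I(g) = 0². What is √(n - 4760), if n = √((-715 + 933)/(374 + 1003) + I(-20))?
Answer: √(-12380760 + 17*√3706)/51 ≈ 68.99*I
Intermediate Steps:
I(g) = 0
n = √3706/153 (n = √((-715 + 933)/(374 + 1003) + 0) = √(218/1377 + 0) = √(218/1377) = √3706/153 ≈ 0.39789)
√(n - 4760) = √(√3706/153 - 4760) = √(-4760 + √3706/153)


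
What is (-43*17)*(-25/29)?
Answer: 18275/29 ≈ 630.17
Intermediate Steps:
(-43*17)*(-25/29) = -(-18275)/29 = -731*(-25/29) = 18275/29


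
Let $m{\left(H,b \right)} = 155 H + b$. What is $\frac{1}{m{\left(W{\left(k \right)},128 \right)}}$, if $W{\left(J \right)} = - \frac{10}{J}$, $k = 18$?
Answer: $\frac{9}{377} \approx 0.023873$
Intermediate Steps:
$m{\left(H,b \right)} = b + 155 H$
$\frac{1}{m{\left(W{\left(k \right)},128 \right)}} = \frac{1}{128 + 155 \left(- \frac{10}{18}\right)} = \frac{1}{128 + 155 \left(\left(-10\right) \frac{1}{18}\right)} = \frac{1}{128 + 155 \left(- \frac{5}{9}\right)} = \frac{1}{128 - \frac{775}{9}} = \frac{1}{\frac{377}{9}} = \frac{9}{377}$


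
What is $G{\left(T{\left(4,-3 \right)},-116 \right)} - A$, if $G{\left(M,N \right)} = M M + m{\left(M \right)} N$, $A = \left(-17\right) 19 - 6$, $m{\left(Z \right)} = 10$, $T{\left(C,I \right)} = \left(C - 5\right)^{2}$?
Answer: $-830$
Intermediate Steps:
$T{\left(C,I \right)} = \left(-5 + C\right)^{2}$
$A = -329$ ($A = -323 - 6 = -329$)
$G{\left(M,N \right)} = M^{2} + 10 N$ ($G{\left(M,N \right)} = M M + 10 N = M^{2} + 10 N$)
$G{\left(T{\left(4,-3 \right)},-116 \right)} - A = \left(\left(\left(-5 + 4\right)^{2}\right)^{2} + 10 \left(-116\right)\right) - -329 = \left(\left(\left(-1\right)^{2}\right)^{2} - 1160\right) + 329 = \left(1^{2} - 1160\right) + 329 = \left(1 - 1160\right) + 329 = -1159 + 329 = -830$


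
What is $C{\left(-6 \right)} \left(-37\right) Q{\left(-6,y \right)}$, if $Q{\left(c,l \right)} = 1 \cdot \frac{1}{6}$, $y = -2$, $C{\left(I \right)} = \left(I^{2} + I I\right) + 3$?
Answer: $- \frac{925}{2} \approx -462.5$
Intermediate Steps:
$C{\left(I \right)} = 3 + 2 I^{2}$ ($C{\left(I \right)} = \left(I^{2} + I^{2}\right) + 3 = 2 I^{2} + 3 = 3 + 2 I^{2}$)
$Q{\left(c,l \right)} = \frac{1}{6}$ ($Q{\left(c,l \right)} = 1 \cdot \frac{1}{6} = \frac{1}{6}$)
$C{\left(-6 \right)} \left(-37\right) Q{\left(-6,y \right)} = \left(3 + 2 \left(-6\right)^{2}\right) \left(-37\right) \frac{1}{6} = \left(3 + 2 \cdot 36\right) \left(-37\right) \frac{1}{6} = \left(3 + 72\right) \left(-37\right) \frac{1}{6} = 75 \left(-37\right) \frac{1}{6} = \left(-2775\right) \frac{1}{6} = - \frac{925}{2}$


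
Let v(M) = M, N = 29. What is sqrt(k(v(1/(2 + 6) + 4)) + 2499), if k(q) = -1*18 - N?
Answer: 2*sqrt(613) ≈ 49.518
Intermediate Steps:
k(q) = -47 (k(q) = -1*18 - 1*29 = -18 - 29 = -47)
sqrt(k(v(1/(2 + 6) + 4)) + 2499) = sqrt(-47 + 2499) = sqrt(2452) = 2*sqrt(613)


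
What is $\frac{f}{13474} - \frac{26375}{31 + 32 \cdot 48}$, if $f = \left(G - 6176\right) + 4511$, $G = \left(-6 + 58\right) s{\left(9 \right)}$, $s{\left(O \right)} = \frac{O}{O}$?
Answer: $- \frac{357904321}{21113758} \approx -16.951$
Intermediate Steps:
$s{\left(O \right)} = 1$
$G = 52$ ($G = \left(-6 + 58\right) 1 = 52 \cdot 1 = 52$)
$f = -1613$ ($f = \left(52 - 6176\right) + 4511 = -6124 + 4511 = -1613$)
$\frac{f}{13474} - \frac{26375}{31 + 32 \cdot 48} = - \frac{1613}{13474} - \frac{26375}{31 + 32 \cdot 48} = \left(-1613\right) \frac{1}{13474} - \frac{26375}{31 + 1536} = - \frac{1613}{13474} - \frac{26375}{1567} = - \frac{357904321}{21113758}$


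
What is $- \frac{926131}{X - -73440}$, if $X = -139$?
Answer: $- \frac{926131}{73301} \approx -12.635$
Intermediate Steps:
$- \frac{926131}{X - -73440} = - \frac{926131}{-139 - -73440} = - \frac{926131}{-139 + 73440} = - \frac{926131}{73301}$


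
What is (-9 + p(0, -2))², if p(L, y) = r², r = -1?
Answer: 64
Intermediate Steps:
p(L, y) = 1 (p(L, y) = (-1)² = 1)
(-9 + p(0, -2))² = (-9 + 1)² = (-8)² = 64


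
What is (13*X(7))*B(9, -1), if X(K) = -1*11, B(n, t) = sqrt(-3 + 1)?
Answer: -143*I*sqrt(2) ≈ -202.23*I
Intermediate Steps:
B(n, t) = I*sqrt(2) (B(n, t) = sqrt(-2) = I*sqrt(2))
X(K) = -11
(13*X(7))*B(9, -1) = (13*(-11))*(I*sqrt(2)) = -143*I*sqrt(2)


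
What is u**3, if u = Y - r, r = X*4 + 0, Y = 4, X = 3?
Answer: -512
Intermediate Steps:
r = 12 (r = 3*4 + 0 = 12 + 0 = 12)
u = -8 (u = 4 - 1*12 = 4 - 12 = -8)
u**3 = (-8)**3 = -512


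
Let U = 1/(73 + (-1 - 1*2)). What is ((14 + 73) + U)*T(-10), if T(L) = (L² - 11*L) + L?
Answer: 121820/7 ≈ 17403.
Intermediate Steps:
U = 1/70 (U = 1/(73 + (-1 - 2)) = 1/(73 - 3) = 1/70 ≈ 0.014286)
T(L) = L² - 10*L
((14 + 73) + U)*T(-10) = ((14 + 73) + 1/70)*(-10*(-10 - 10)) = (87 + 1/70)*(-10*(-20)) = (6091/70)*200 = 121820/7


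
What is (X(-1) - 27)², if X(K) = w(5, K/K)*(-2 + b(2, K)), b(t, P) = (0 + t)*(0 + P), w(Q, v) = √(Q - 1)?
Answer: 1225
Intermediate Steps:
w(Q, v) = √(-1 + Q)
b(t, P) = P*t (b(t, P) = t*P = P*t)
X(K) = -4 + 4*K (X(K) = √(-1 + 5)*(-2 + K*2) = √4*(-2 + 2*K) = 2*(-2 + 2*K) = -4 + 4*K)
(X(-1) - 27)² = ((-4 + 4*(-1)) - 27)² = ((-4 - 4) - 27)² = (-8 - 27)² = (-35)² = 1225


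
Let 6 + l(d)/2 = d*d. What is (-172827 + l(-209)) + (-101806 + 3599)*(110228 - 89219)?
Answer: -2063316340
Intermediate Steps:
l(d) = -12 + 2*d**2 (l(d) = -12 + 2*(d*d) = -12 + 2*d**2)
(-172827 + l(-209)) + (-101806 + 3599)*(110228 - 89219) = (-172827 + (-12 + 2*(-209)**2)) + (-101806 + 3599)*(110228 - 89219) = (-172827 + (-12 + 2*43681)) - 98207*21009 = (-172827 + (-12 + 87362)) - 2063230863 = (-172827 + 87350) - 2063230863 = -85477 - 2063230863 = -2063316340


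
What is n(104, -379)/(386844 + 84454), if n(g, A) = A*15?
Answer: -5685/471298 ≈ -0.012062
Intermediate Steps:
n(g, A) = 15*A
n(104, -379)/(386844 + 84454) = (15*(-379))/(386844 + 84454) = -5685/471298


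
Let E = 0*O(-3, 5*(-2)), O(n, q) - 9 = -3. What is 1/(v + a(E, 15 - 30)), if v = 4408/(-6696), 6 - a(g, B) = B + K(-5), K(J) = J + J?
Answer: 837/25396 ≈ 0.032958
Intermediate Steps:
O(n, q) = 6 (O(n, q) = 9 - 3 = 6)
K(J) = 2*J
E = 0 (E = 0*6 = 0)
a(g, B) = 16 - B (a(g, B) = 6 - (B + 2*(-5)) = 6 - (B - 10) = 6 - (-10 + B) = 6 + (10 - B) = 16 - B)
v = -551/837 (v = 4408*(-1/6696) = -551/837 ≈ -0.65830)
1/(v + a(E, 15 - 30)) = 1/(-551/837 + (16 - (15 - 30))) = 1/(-551/837 + (16 - 1*(-15))) = 1/(-551/837 + (16 + 15)) = 1/(-551/837 + 31) = 1/(25396/837) = 837/25396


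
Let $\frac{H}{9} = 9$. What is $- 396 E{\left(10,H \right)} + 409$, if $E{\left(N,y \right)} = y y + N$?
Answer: $-2601707$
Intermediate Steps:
$H = 81$ ($H = 9 \cdot 9 = 81$)
$E{\left(N,y \right)} = N + y^{2}$ ($E{\left(N,y \right)} = y^{2} + N = N + y^{2}$)
$- 396 E{\left(10,H \right)} + 409 = - 396 \left(10 + 81^{2}\right) + 409 = - 396 \left(10 + 6561\right) + 409 = \left(-396\right) 6571 + 409 = -2602116 + 409 = -2601707$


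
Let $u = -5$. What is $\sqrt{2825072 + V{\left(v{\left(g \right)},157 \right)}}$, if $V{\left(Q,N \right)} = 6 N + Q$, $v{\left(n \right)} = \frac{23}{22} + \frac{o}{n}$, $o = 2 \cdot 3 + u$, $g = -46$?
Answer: $\frac{\sqrt{180890395653}}{253} \approx 1681.1$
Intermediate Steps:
$o = 1$ ($o = 2 \cdot 3 - 5 = 6 - 5 = 1$)
$v{\left(n \right)} = \frac{23}{22} + \frac{1}{n}$ ($v{\left(n \right)} = \frac{23}{22} + 1 \frac{1}{n} = 23 \cdot \frac{1}{22} + \frac{1}{n} = \frac{23}{22} + \frac{1}{n}$)
$V{\left(Q,N \right)} = Q + 6 N$
$\sqrt{2825072 + V{\left(v{\left(g \right)},157 \right)}} = \sqrt{2825072 + \left(\left(\frac{23}{22} + \frac{1}{-46}\right) + 6 \cdot 157\right)} = \sqrt{2825072 + \left(\left(\frac{23}{22} - \frac{1}{46}\right) + 942\right)} = \sqrt{2825072 + \left(\frac{259}{253} + 942\right)} = \sqrt{2825072 + \frac{238585}{253}} = \sqrt{\frac{714981801}{253}} = \frac{\sqrt{180890395653}}{253}$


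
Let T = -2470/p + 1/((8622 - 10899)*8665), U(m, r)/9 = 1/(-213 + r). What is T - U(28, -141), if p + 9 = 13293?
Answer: -68948319266/429546293055 ≈ -0.16051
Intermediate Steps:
U(m, r) = 9/(-213 + r)
p = 13284 (p = -9 + 13293 = 13284)
T = -2707423313/14560891290 (T = -2470/13284 + 1/((8622 - 10899)*8665) = -2470*1/13284 + (1/8665)/(-2277) = -1235/6642 - 1/2277*1/8665 = -1235/6642 - 1/19730205 = -2707423313/14560891290 ≈ -0.18594)
T - U(28, -141) = -2707423313/14560891290 - 9/(-213 - 141) = -2707423313/14560891290 - 9/(-354) = -2707423313/14560891290 - 9*(-1)/354 = -2707423313/14560891290 - 1*(-3/118) = -2707423313/14560891290 + 3/118 = -68948319266/429546293055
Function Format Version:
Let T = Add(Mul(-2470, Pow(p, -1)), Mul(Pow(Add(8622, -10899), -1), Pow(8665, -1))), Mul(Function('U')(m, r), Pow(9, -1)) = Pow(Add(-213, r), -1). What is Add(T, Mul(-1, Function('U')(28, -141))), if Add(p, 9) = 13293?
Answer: Rational(-68948319266, 429546293055) ≈ -0.16051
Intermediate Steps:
Function('U')(m, r) = Mul(9, Pow(Add(-213, r), -1))
p = 13284 (p = Add(-9, 13293) = 13284)
T = Rational(-2707423313, 14560891290) (T = Add(Mul(-2470, Pow(13284, -1)), Mul(Pow(Add(8622, -10899), -1), Pow(8665, -1))) = Add(Mul(-2470, Rational(1, 13284)), Mul(Pow(-2277, -1), Rational(1, 8665))) = Add(Rational(-1235, 6642), Mul(Rational(-1, 2277), Rational(1, 8665))) = Add(Rational(-1235, 6642), Rational(-1, 19730205)) = Rational(-2707423313, 14560891290) ≈ -0.18594)
Add(T, Mul(-1, Function('U')(28, -141))) = Add(Rational(-2707423313, 14560891290), Mul(-1, Mul(9, Pow(Add(-213, -141), -1)))) = Add(Rational(-2707423313, 14560891290), Mul(-1, Mul(9, Pow(-354, -1)))) = Add(Rational(-2707423313, 14560891290), Mul(-1, Mul(9, Rational(-1, 354)))) = Add(Rational(-2707423313, 14560891290), Mul(-1, Rational(-3, 118))) = Add(Rational(-2707423313, 14560891290), Rational(3, 118)) = Rational(-68948319266, 429546293055)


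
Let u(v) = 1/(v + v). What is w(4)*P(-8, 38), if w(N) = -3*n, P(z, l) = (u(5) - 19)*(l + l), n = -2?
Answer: -43092/5 ≈ -8618.4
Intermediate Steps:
u(v) = 1/(2*v)
P(z, l) = -189*l/5 (P(z, l) = ((½)/5 - 19)*(l + l) = ((½)*(⅕) - 19)*(2*l) = (⅒ - 19)*(2*l) = -189*l/5)
w(N) = 6 (w(N) = -3*(-2) = 6)
w(4)*P(-8, 38) = 6*(-189/5*38) = 6*(-7182/5) = -43092/5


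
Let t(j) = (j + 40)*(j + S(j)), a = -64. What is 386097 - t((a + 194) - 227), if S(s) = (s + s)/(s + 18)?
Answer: 30075930/79 ≈ 3.8071e+5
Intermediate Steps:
S(s) = 2*s/(18 + s) (S(s) = (2*s)/(18 + s) = 2*s/(18 + s))
t(j) = (40 + j)*(j + 2*j/(18 + j)) (t(j) = (j + 40)*(j + 2*j/(18 + j)) = (40 + j)*(j + 2*j/(18 + j)))
386097 - t((a + 194) - 227) = 386097 - ((-64 + 194) - 227)*(800 + ((-64 + 194) - 227)² + 60*((-64 + 194) - 227))/(18 + ((-64 + 194) - 227)) = 386097 - (130 - 227)*(800 + (130 - 227)² + 60*(130 - 227))/(18 + (130 - 227)) = 386097 - (-97)*(800 + (-97)² + 60*(-97))/(18 - 97) = 386097 - (-97)*(800 + 9409 - 5820)/(-79) = 386097 - (-97)*(-1)*4389/79 = 386097 - 1*425733/79 = 386097 - 425733/79 = 30075930/79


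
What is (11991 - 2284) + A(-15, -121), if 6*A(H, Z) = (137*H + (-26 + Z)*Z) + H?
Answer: 24653/2 ≈ 12327.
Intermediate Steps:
A(H, Z) = 23*H + Z*(-26 + Z)/6 (A(H, Z) = ((137*H + (-26 + Z)*Z) + H)/6 = ((137*H + Z*(-26 + Z)) + H)/6 = (138*H + Z*(-26 + Z))/6 = 23*H + Z*(-26 + Z)/6)
(11991 - 2284) + A(-15, -121) = (11991 - 2284) + (23*(-15) - 13/3*(-121) + (1/6)*(-121)**2) = 9707 + (-345 + 1573/3 + (1/6)*14641) = 9707 + (-345 + 1573/3 + 14641/6) = 9707 + 5239/2 = 24653/2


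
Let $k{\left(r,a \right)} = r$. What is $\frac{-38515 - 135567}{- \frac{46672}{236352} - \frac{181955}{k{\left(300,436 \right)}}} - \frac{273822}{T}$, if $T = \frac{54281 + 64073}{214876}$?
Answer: $- \frac{219592594231132096}{441972360227} \approx -4.9685 \cdot 10^{5}$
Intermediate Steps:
$T = \frac{59177}{107438}$ ($T = 118354 \cdot \frac{1}{214876} = \frac{59177}{107438} \approx 0.5508$)
$\frac{-38515 - 135567}{- \frac{46672}{236352} - \frac{181955}{k{\left(300,436 \right)}}} - \frac{273822}{T} = \frac{-38515 - 135567}{- \frac{46672}{236352} - \frac{181955}{300}} - \frac{273822}{\frac{59177}{107438}} = \frac{-38515 - 135567}{\left(-46672\right) \frac{1}{236352} - \frac{36391}{60}} - \frac{29418888036}{59177} = - \frac{174082}{- \frac{2917}{14772} - \frac{36391}{60}} - \frac{29418888036}{59177} = - \frac{174082}{- \frac{7468651}{12310}} - \frac{29418888036}{59177} = \left(-174082\right) \left(- \frac{12310}{7468651}\right) - \frac{29418888036}{59177} = \frac{2142949420}{7468651} - \frac{29418888036}{59177} = - \frac{219592594231132096}{441972360227}$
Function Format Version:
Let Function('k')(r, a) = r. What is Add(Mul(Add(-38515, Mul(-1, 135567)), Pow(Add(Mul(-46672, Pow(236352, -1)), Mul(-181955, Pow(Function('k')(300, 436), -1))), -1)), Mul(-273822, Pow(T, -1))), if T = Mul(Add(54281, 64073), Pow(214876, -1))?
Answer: Rational(-219592594231132096, 441972360227) ≈ -4.9685e+5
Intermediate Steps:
T = Rational(59177, 107438) (T = Mul(118354, Rational(1, 214876)) = Rational(59177, 107438) ≈ 0.55080)
Add(Mul(Add(-38515, Mul(-1, 135567)), Pow(Add(Mul(-46672, Pow(236352, -1)), Mul(-181955, Pow(Function('k')(300, 436), -1))), -1)), Mul(-273822, Pow(T, -1))) = Add(Mul(Add(-38515, Mul(-1, 135567)), Pow(Add(Mul(-46672, Pow(236352, -1)), Mul(-181955, Pow(300, -1))), -1)), Mul(-273822, Pow(Rational(59177, 107438), -1))) = Add(Mul(Add(-38515, -135567), Pow(Add(Mul(-46672, Rational(1, 236352)), Mul(-181955, Rational(1, 300))), -1)), Mul(-273822, Rational(107438, 59177))) = Add(Mul(-174082, Pow(Add(Rational(-2917, 14772), Rational(-36391, 60)), -1)), Rational(-29418888036, 59177)) = Add(Mul(-174082, Pow(Rational(-7468651, 12310), -1)), Rational(-29418888036, 59177)) = Add(Mul(-174082, Rational(-12310, 7468651)), Rational(-29418888036, 59177)) = Add(Rational(2142949420, 7468651), Rational(-29418888036, 59177)) = Rational(-219592594231132096, 441972360227)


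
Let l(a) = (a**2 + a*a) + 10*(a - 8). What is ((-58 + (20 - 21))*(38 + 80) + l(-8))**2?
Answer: 48916036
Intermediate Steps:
l(a) = -80 + 2*a**2 + 10*a (l(a) = (a**2 + a**2) + 10*(-8 + a) = 2*a**2 + (-80 + 10*a) = -80 + 2*a**2 + 10*a)
((-58 + (20 - 21))*(38 + 80) + l(-8))**2 = ((-58 + (20 - 21))*(38 + 80) + (-80 + 2*(-8)**2 + 10*(-8)))**2 = ((-58 - 1)*118 + (-80 + 2*64 - 80))**2 = (-59*118 + (-80 + 128 - 80))**2 = (-6962 - 32)**2 = (-6994)**2 = 48916036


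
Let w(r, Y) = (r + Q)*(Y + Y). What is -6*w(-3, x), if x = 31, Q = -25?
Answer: 10416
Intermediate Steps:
w(r, Y) = 2*Y*(-25 + r) (w(r, Y) = (r - 25)*(Y + Y) = (-25 + r)*(2*Y) = 2*Y*(-25 + r))
-6*w(-3, x) = -12*31*(-25 - 3) = -12*31*(-28) = -6*(-1736) = 10416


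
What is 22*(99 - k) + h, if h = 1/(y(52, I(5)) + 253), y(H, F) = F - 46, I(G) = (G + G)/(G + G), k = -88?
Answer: 855713/208 ≈ 4114.0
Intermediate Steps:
I(G) = 1 (I(G) = (2*G)/((2*G)) = (2*G)*(1/(2*G)) = 1)
y(H, F) = -46 + F
h = 1/208 (h = 1/((-46 + 1) + 253) = 1/(-45 + 253) = 1/208 ≈ 0.0048077)
22*(99 - k) + h = 22*(99 - 1*(-88)) + 1/208 = 22*(99 + 88) + 1/208 = 22*187 + 1/208 = 4114 + 1/208 = 855713/208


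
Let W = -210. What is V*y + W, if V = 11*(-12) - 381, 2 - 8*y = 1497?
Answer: 765255/8 ≈ 95657.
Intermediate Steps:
y = -1495/8 (y = 1/4 - 1/8*1497 = 1/4 - 1497/8 = -1495/8 ≈ -186.88)
V = -513 (V = -132 - 381 = -513)
V*y + W = -513*(-1495/8) - 210 = 766935/8 - 210 = 765255/8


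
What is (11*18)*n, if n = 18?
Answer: 3564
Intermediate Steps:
(11*18)*n = (11*18)*18 = 198*18 = 3564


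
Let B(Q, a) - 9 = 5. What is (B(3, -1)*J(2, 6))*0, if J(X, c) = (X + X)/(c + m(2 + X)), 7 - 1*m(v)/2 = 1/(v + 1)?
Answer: 0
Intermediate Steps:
m(v) = 14 - 2/(1 + v) (m(v) = 14 - 2/(v + 1) = 14 - 2/(1 + v))
B(Q, a) = 14 (B(Q, a) = 9 + 5 = 14)
J(X, c) = 2*X/(c + 2*(20 + 7*X)/(3 + X)) (J(X, c) = (X + X)/(c + 2*(6 + 7*(2 + X))/(1 + (2 + X))) = (2*X)/(c + 2*(6 + (14 + 7*X))/(3 + X)) = (2*X)/(c + 2*(20 + 7*X)/(3 + X)) = 2*X/(c + 2*(20 + 7*X)/(3 + X)))
(B(3, -1)*J(2, 6))*0 = (14*(2*2*(3 + 2)/(40 + 14*2 + 6*(3 + 2))))*0 = (14*(2*2*5/(40 + 28 + 6*5)))*0 = (14*(2*2*5/(40 + 28 + 30)))*0 = (14*(2*2*5/98))*0 = (14*(2*2*(1/98)*5))*0 = (14*(10/49))*0 = (20/7)*0 = 0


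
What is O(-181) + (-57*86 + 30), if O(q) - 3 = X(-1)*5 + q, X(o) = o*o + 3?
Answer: -5030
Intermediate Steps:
X(o) = 3 + o² (X(o) = o² + 3 = 3 + o²)
O(q) = 23 + q (O(q) = 3 + ((3 + (-1)²)*5 + q) = 3 + ((3 + 1)*5 + q) = 3 + (4*5 + q) = 3 + (20 + q) = 23 + q)
O(-181) + (-57*86 + 30) = (23 - 181) + (-57*86 + 30) = -158 + (-4902 + 30) = -158 - 4872 = -5030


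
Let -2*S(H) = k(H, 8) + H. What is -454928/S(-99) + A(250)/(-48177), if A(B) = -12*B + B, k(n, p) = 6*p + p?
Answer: -43834014262/2071611 ≈ -21159.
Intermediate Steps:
k(n, p) = 7*p
A(B) = -11*B
S(H) = -28 - H/2 (S(H) = -(7*8 + H)/2 = -(56 + H)/2 = -28 - H/2)
-454928/S(-99) + A(250)/(-48177) = -454928/(-28 - 1/2*(-99)) - 11*250/(-48177) = -454928/(-28 + 99/2) - 2750*(-1/48177) = -454928/43/2 + 2750/48177 = -454928*2/43 + 2750/48177 = -909856/43 + 2750/48177 = -43834014262/2071611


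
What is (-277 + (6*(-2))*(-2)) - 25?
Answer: -278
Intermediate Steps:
(-277 + (6*(-2))*(-2)) - 25 = (-277 - 12*(-2)) - 25 = (-277 + 24) - 25 = -253 - 25 = -278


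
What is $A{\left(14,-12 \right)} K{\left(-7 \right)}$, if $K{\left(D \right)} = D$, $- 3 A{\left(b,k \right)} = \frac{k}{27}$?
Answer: $- \frac{28}{27} \approx -1.037$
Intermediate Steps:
$A{\left(b,k \right)} = - \frac{k}{81}$ ($A{\left(b,k \right)} = - \frac{k \frac{1}{27}}{3} = - \frac{\frac{1}{27} k}{3} = - \frac{k}{81}$)
$A{\left(14,-12 \right)} K{\left(-7 \right)} = \left(- \frac{1}{81}\right) \left(-12\right) \left(-7\right) = \frac{4}{27} \left(-7\right) = - \frac{28}{27}$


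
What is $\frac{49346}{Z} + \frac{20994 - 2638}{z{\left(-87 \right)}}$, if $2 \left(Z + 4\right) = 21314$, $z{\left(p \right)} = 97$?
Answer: $\frac{200333030}{1033341} \approx 193.87$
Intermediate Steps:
$Z = 10653$ ($Z = -4 + \frac{1}{2} \cdot 21314 = -4 + 10657 = 10653$)
$\frac{49346}{Z} + \frac{20994 - 2638}{z{\left(-87 \right)}} = \frac{49346}{10653} + \frac{20994 - 2638}{97} = 49346 \cdot \frac{1}{10653} + 18356 \cdot \frac{1}{97} = \frac{49346}{10653} + \frac{18356}{97} = \frac{200333030}{1033341}$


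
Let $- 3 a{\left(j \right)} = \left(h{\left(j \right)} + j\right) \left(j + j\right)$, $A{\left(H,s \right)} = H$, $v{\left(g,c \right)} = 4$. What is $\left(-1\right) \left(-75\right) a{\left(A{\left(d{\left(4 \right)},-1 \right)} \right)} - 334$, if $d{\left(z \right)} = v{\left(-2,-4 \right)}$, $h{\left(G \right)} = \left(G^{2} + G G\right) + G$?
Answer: $-8334$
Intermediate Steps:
$h{\left(G \right)} = G + 2 G^{2}$ ($h{\left(G \right)} = \left(G^{2} + G^{2}\right) + G = 2 G^{2} + G = G + 2 G^{2}$)
$d{\left(z \right)} = 4$
$a{\left(j \right)} = - \frac{2 j \left(j + j \left(1 + 2 j\right)\right)}{3}$ ($a{\left(j \right)} = - \frac{\left(j \left(1 + 2 j\right) + j\right) \left(j + j\right)}{3} = - \frac{\left(j + j \left(1 + 2 j\right)\right) 2 j}{3} = - \frac{2 j \left(j + j \left(1 + 2 j\right)\right)}{3}$)
$\left(-1\right) \left(-75\right) a{\left(A{\left(d{\left(4 \right)},-1 \right)} \right)} - 334 = \left(-1\right) \left(-75\right) \left(- \frac{4 \cdot 4^{2} \left(1 + 4\right)}{3}\right) - 334 = 75 \left(\left(- \frac{4}{3}\right) 16 \cdot 5\right) - 334 = 75 \left(- \frac{320}{3}\right) - 334 = -8000 - 334 = -8334$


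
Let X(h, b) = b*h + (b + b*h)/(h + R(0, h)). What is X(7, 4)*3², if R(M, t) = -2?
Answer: 1548/5 ≈ 309.60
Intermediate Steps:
X(h, b) = b*h + (b + b*h)/(-2 + h) (X(h, b) = b*h + (b + b*h)/(h - 2) = b*h + (b + b*h)/(-2 + h))
X(7, 4)*3² = (4*(1 + 7² - 1*7)/(-2 + 7))*3² = (4*(1 + 49 - 7)/5)*9 = (4*(⅕)*43)*9 = (172/5)*9 = 1548/5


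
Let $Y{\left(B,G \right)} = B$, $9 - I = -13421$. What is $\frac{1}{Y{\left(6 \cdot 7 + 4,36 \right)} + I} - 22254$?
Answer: $- \frac{299894903}{13476} \approx -22254.0$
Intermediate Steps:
$I = 13430$ ($I = 9 - -13421 = 9 + 13421 = 13430$)
$\frac{1}{Y{\left(6 \cdot 7 + 4,36 \right)} + I} - 22254 = \frac{1}{\left(6 \cdot 7 + 4\right) + 13430} - 22254 = \frac{1}{\left(42 + 4\right) + 13430} - 22254 = \frac{1}{46 + 13430} - 22254 = \frac{1}{13476} - 22254 = - \frac{299894903}{13476}$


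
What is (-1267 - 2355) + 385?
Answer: -3237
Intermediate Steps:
(-1267 - 2355) + 385 = -3622 + 385 = -3237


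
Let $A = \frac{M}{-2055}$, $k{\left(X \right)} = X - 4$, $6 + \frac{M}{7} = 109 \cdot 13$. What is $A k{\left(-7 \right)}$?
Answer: $\frac{108647}{2055} \approx 52.87$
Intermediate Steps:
$M = 9877$ ($M = -42 + 7 \cdot 109 \cdot 13 = -42 + 7 \cdot 1417 = -42 + 9919 = 9877$)
$k{\left(X \right)} = -4 + X$
$A = - \frac{9877}{2055}$ ($A = \frac{9877}{-2055} = 9877 \left(- \frac{1}{2055}\right) = - \frac{9877}{2055} \approx -4.8063$)
$A k{\left(-7 \right)} = - \frac{9877 \left(-4 - 7\right)}{2055} = \left(- \frac{9877}{2055}\right) \left(-11\right) = \frac{108647}{2055}$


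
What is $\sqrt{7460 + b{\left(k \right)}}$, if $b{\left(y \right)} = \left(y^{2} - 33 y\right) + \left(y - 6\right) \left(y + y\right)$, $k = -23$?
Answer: $71 \sqrt{2} \approx 100.41$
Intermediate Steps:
$b{\left(y \right)} = y^{2} - 33 y + 2 y \left(-6 + y\right)$ ($b{\left(y \right)} = \left(y^{2} - 33 y\right) + \left(-6 + y\right) 2 y = \left(y^{2} - 33 y\right) + 2 y \left(-6 + y\right) = y^{2} - 33 y + 2 y \left(-6 + y\right)$)
$\sqrt{7460 + b{\left(k \right)}} = \sqrt{7460 + 3 \left(-23\right) \left(-15 - 23\right)} = \sqrt{7460 + 3 \left(-23\right) \left(-38\right)} = \sqrt{7460 + 2622} = \sqrt{10082} = 71 \sqrt{2}$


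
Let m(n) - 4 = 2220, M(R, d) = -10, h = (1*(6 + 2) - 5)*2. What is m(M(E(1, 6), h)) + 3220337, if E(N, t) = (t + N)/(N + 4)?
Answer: 3222561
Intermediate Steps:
E(N, t) = (N + t)/(4 + N)
h = 6 (h = (1*8 - 5)*2 = (8 - 5)*2 = 3*2 = 6)
m(n) = 2224 (m(n) = 4 + 2220 = 2224)
m(M(E(1, 6), h)) + 3220337 = 2224 + 3220337 = 3222561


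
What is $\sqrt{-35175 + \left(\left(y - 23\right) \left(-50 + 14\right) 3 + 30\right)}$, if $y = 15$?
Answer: $3 i \sqrt{3809} \approx 185.15 i$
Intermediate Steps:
$\sqrt{-35175 + \left(\left(y - 23\right) \left(-50 + 14\right) 3 + 30\right)} = \sqrt{-35175 + \left(\left(15 - 23\right) \left(-50 + 14\right) 3 + 30\right)} = \sqrt{-35175 + \left(\left(-8\right) \left(-36\right) 3 + 30\right)} = \sqrt{-35175 + \left(288 \cdot 3 + 30\right)} = \sqrt{-35175 + \left(864 + 30\right)} = \sqrt{-35175 + 894} = \sqrt{-34281} = 3 i \sqrt{3809}$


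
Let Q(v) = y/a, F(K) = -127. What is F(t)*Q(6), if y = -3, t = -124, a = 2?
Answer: 381/2 ≈ 190.50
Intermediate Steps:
Q(v) = -3/2
F(t)*Q(6) = -127*(-3/2) = 381/2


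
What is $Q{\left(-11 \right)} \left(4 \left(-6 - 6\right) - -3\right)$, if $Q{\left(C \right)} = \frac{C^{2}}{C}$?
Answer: $495$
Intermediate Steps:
$Q{\left(C \right)} = C$
$Q{\left(-11 \right)} \left(4 \left(-6 - 6\right) - -3\right) = - 11 \left(4 \left(-6 - 6\right) - -3\right) = - 11 \left(4 \left(-12\right) + 3\right) = - 11 \left(-48 + 3\right) = \left(-11\right) \left(-45\right) = 495$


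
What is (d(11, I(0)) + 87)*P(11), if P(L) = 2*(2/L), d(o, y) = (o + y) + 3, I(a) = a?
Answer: 404/11 ≈ 36.727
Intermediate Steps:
d(o, y) = 3 + o + y
P(L) = 4/L
(d(11, I(0)) + 87)*P(11) = ((3 + 11 + 0) + 87)*(4/11) = (14 + 87)*(4*(1/11)) = 101*(4/11) = 404/11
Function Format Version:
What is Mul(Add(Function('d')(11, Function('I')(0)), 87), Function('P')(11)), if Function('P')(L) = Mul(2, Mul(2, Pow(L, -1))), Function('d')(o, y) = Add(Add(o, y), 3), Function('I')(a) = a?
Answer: Rational(404, 11) ≈ 36.727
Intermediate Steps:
Function('d')(o, y) = Add(3, o, y)
Function('P')(L) = Mul(4, Pow(L, -1))
Mul(Add(Function('d')(11, Function('I')(0)), 87), Function('P')(11)) = Mul(Add(Add(3, 11, 0), 87), Mul(4, Pow(11, -1))) = Mul(Add(14, 87), Mul(4, Rational(1, 11))) = Mul(101, Rational(4, 11)) = Rational(404, 11)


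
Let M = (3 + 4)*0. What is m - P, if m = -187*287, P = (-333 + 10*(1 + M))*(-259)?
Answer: -137326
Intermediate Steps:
M = 0 (M = 7*0 = 0)
P = 83657 (P = (-333 + 10*(1 + 0))*(-259) = (-333 + 10*1)*(-259) = (-333 + 10)*(-259) = -323*(-259) = 83657)
m = -53669
m - P = -53669 - 1*83657 = -53669 - 83657 = -137326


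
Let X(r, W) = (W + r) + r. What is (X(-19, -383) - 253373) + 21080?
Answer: -232714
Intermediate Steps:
X(r, W) = W + 2*r
(X(-19, -383) - 253373) + 21080 = ((-383 + 2*(-19)) - 253373) + 21080 = ((-383 - 38) - 253373) + 21080 = (-421 - 253373) + 21080 = -253794 + 21080 = -232714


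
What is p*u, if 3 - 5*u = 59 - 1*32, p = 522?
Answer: -12528/5 ≈ -2505.6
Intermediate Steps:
u = -24/5 (u = ⅗ - (59 - 1*32)/5 = ⅗ - (59 - 32)/5 = ⅗ - ⅕*27 = ⅗ - 27/5 = -24/5 ≈ -4.8000)
p*u = 522*(-24/5) = -12528/5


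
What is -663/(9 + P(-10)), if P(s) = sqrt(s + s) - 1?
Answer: -442/7 + 221*I*sqrt(5)/14 ≈ -63.143 + 35.298*I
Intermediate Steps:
P(s) = -1 + sqrt(2)*sqrt(s) (P(s) = sqrt(2*s) - 1 = sqrt(2)*sqrt(s) - 1 = -1 + sqrt(2)*sqrt(s))
-663/(9 + P(-10)) = -663/(9 + (-1 + sqrt(2)*sqrt(-10))) = -663/(9 + (-1 + sqrt(2)*(I*sqrt(10)))) = -663/(9 + (-1 + 2*I*sqrt(5))) = -663/(8 + 2*I*sqrt(5))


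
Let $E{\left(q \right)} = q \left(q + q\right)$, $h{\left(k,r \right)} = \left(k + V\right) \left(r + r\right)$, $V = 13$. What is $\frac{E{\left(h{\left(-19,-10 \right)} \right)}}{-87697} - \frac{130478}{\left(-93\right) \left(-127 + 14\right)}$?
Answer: $- \frac{11745188366}{921607773} \approx -12.744$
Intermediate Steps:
$h{\left(k,r \right)} = 2 r \left(13 + k\right)$ ($h{\left(k,r \right)} = \left(k + 13\right) \left(r + r\right) = \left(13 + k\right) 2 r = 2 r \left(13 + k\right)$)
$E{\left(q \right)} = 2 q^{2}$ ($E{\left(q \right)} = q 2 q = 2 q^{2}$)
$\frac{E{\left(h{\left(-19,-10 \right)} \right)}}{-87697} - \frac{130478}{\left(-93\right) \left(-127 + 14\right)} = \frac{2 \left(2 \left(-10\right) \left(13 - 19\right)\right)^{2}}{-87697} - \frac{130478}{\left(-93\right) \left(-127 + 14\right)} = 2 \left(2 \left(-10\right) \left(-6\right)\right)^{2} \left(- \frac{1}{87697}\right) - \frac{130478}{\left(-93\right) \left(-113\right)} = 2 \cdot 120^{2} \left(- \frac{1}{87697}\right) - \frac{130478}{10509} = 2 \cdot 14400 \left(- \frac{1}{87697}\right) - \frac{130478}{10509} = 28800 \left(- \frac{1}{87697}\right) - \frac{130478}{10509} = - \frac{28800}{87697} - \frac{130478}{10509} = - \frac{11745188366}{921607773}$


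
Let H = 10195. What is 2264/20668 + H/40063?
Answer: 75353223/207005521 ≈ 0.36402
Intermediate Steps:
2264/20668 + H/40063 = 2264/20668 + 10195/40063 = 2264*(1/20668) + 10195*(1/40063) = 566/5167 + 10195/40063 = 75353223/207005521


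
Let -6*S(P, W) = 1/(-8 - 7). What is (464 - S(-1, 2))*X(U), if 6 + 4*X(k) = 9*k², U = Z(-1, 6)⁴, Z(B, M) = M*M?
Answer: 176710092938140897/60 ≈ 2.9452e+15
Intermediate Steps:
Z(B, M) = M²
S(P, W) = 1/90 (S(P, W) = -1/(6*(-8 - 7)) = -⅙/(-15) = -⅙*(-1/15) = 1/90)
U = 1679616 (U = (6²)⁴ = 36⁴ = 1679616)
X(k) = -3/2 + 9*k²/4 (X(k) = -3/2 + (9*k²)/4 = -3/2 + 9*k²/4)
(464 - S(-1, 2))*X(U) = (464 - 1*1/90)*(-3/2 + (9/4)*1679616²) = (464 - 1/90)*(-3/2 + (9/4)*2821109907456) = 41759*(-3/2 + 6347497291776)/90 = (41759/90)*(12694994583549/2) = 176710092938140897/60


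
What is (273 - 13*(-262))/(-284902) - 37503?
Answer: -10684683385/284902 ≈ -37503.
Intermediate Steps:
(273 - 13*(-262))/(-284902) - 37503 = (273 + 3406)*(-1/284902) - 37503 = 3679*(-1/284902) - 37503 = -3679/284902 - 37503 = -10684683385/284902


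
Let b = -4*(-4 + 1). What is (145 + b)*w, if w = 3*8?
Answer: 3768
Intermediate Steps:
w = 24
b = 12 (b = -4*(-3) = 12)
(145 + b)*w = (145 + 12)*24 = 157*24 = 3768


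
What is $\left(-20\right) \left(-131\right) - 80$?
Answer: $2540$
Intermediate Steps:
$\left(-20\right) \left(-131\right) - 80 = 2620 - 80 = 2540$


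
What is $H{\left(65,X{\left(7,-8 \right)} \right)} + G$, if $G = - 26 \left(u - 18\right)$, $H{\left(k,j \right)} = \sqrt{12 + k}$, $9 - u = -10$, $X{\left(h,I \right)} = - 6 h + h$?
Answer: $-26 + \sqrt{77} \approx -17.225$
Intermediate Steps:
$X{\left(h,I \right)} = - 5 h$
$u = 19$ ($u = 9 - -10 = 9 + 10 = 19$)
$G = -26$ ($G = - 26 \left(19 - 18\right) = \left(-26\right) 1 = -26$)
$H{\left(65,X{\left(7,-8 \right)} \right)} + G = \sqrt{12 + 65} - 26 = \sqrt{77} - 26 = -26 + \sqrt{77}$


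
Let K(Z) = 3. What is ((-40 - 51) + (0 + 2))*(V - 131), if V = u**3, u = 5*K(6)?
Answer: -288716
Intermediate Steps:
u = 15 (u = 5*3 = 15)
V = 3375 (V = 15**3 = 3375)
((-40 - 51) + (0 + 2))*(V - 131) = ((-40 - 51) + (0 + 2))*(3375 - 131) = (-91 + 2)*3244 = -89*3244 = -288716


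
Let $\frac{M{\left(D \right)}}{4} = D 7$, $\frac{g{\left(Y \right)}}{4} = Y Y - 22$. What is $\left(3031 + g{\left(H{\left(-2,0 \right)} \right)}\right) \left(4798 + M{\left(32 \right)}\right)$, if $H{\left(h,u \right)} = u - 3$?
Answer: $16962426$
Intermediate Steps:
$H{\left(h,u \right)} = -3 + u$ ($H{\left(h,u \right)} = u - 3 = -3 + u$)
$g{\left(Y \right)} = -88 + 4 Y^{2}$ ($g{\left(Y \right)} = 4 \left(Y Y - 22\right) = 4 \left(Y^{2} - 22\right) = 4 \left(-22 + Y^{2}\right) = -88 + 4 Y^{2}$)
$M{\left(D \right)} = 28 D$ ($M{\left(D \right)} = 4 D 7 = 4 \cdot 7 D = 28 D$)
$\left(3031 + g{\left(H{\left(-2,0 \right)} \right)}\right) \left(4798 + M{\left(32 \right)}\right) = \left(3031 - \left(88 - 4 \left(-3 + 0\right)^{2}\right)\right) \left(4798 + 28 \cdot 32\right) = \left(3031 - \left(88 - 4 \left(-3\right)^{2}\right)\right) \left(4798 + 896\right) = \left(3031 + \left(-88 + 4 \cdot 9\right)\right) 5694 = \left(3031 + \left(-88 + 36\right)\right) 5694 = \left(3031 - 52\right) 5694 = 2979 \cdot 5694 = 16962426$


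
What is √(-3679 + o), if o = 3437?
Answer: 11*I*√2 ≈ 15.556*I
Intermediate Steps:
√(-3679 + o) = √(-3679 + 3437) = √(-242) = 11*I*√2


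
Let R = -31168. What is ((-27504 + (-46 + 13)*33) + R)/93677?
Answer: -59761/93677 ≈ -0.63795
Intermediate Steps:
((-27504 + (-46 + 13)*33) + R)/93677 = ((-27504 + (-46 + 13)*33) - 31168)/93677 = ((-27504 - 33*33) - 31168)*(1/93677) = ((-27504 - 1089) - 31168)*(1/93677) = (-28593 - 31168)*(1/93677) = -59761*1/93677 = -59761/93677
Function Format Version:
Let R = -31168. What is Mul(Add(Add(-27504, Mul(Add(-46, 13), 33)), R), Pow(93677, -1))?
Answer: Rational(-59761, 93677) ≈ -0.63795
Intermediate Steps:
Mul(Add(Add(-27504, Mul(Add(-46, 13), 33)), R), Pow(93677, -1)) = Mul(Add(Add(-27504, Mul(Add(-46, 13), 33)), -31168), Pow(93677, -1)) = Mul(Add(Add(-27504, Mul(-33, 33)), -31168), Rational(1, 93677)) = Mul(Add(Add(-27504, -1089), -31168), Rational(1, 93677)) = Mul(Add(-28593, -31168), Rational(1, 93677)) = Mul(-59761, Rational(1, 93677)) = Rational(-59761, 93677)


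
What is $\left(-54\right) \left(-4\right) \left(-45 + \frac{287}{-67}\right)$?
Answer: $- \frac{713232}{67} \approx -10645.0$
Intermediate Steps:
$\left(-54\right) \left(-4\right) \left(-45 + \frac{287}{-67}\right) = 216 \left(-45 + 287 \left(- \frac{1}{67}\right)\right) = 216 \left(-45 - \frac{287}{67}\right) = 216 \left(- \frac{3302}{67}\right) = - \frac{713232}{67}$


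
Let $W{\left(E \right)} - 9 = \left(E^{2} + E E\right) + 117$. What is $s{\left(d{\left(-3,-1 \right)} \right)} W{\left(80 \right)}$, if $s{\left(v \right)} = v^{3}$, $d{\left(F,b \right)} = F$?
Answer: $-349002$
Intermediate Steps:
$W{\left(E \right)} = 126 + 2 E^{2}$ ($W{\left(E \right)} = 9 + \left(\left(E^{2} + E E\right) + 117\right) = 9 + \left(\left(E^{2} + E^{2}\right) + 117\right) = 9 + \left(2 E^{2} + 117\right) = 9 + \left(117 + 2 E^{2}\right) = 126 + 2 E^{2}$)
$s{\left(d{\left(-3,-1 \right)} \right)} W{\left(80 \right)} = \left(-3\right)^{3} \left(126 + 2 \cdot 80^{2}\right) = - 27 \left(126 + 2 \cdot 6400\right) = - 27 \left(126 + 12800\right) = \left(-27\right) 12926 = -349002$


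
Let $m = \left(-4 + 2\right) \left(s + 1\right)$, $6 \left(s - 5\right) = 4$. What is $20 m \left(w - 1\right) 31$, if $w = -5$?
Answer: $49600$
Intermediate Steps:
$s = \frac{17}{3}$ ($s = 5 + \frac{1}{6} \cdot 4 = 5 + \frac{2}{3} = \frac{17}{3} \approx 5.6667$)
$m = - \frac{40}{3}$ ($m = \left(-4 + 2\right) \left(\frac{17}{3} + 1\right) = \left(-2\right) \frac{20}{3} = - \frac{40}{3} \approx -13.333$)
$20 m \left(w - 1\right) 31 = 20 \left(- \frac{40 \left(-5 - 1\right)}{3}\right) 31 = 20 \left(\left(- \frac{40}{3}\right) \left(-6\right)\right) 31 = 20 \cdot 80 \cdot 31 = 1600 \cdot 31 = 49600$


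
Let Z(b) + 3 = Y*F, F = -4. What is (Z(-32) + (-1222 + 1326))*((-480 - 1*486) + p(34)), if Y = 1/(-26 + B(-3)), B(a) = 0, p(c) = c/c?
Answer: -1268975/13 ≈ -97614.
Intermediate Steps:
p(c) = 1
Y = -1/26 (Y = 1/(-26 + 0) = 1/(-26) = -1/26 ≈ -0.038462)
Z(b) = -37/13 (Z(b) = -3 - 1/26*(-4) = -3 + 2/13 = -37/13)
(Z(-32) + (-1222 + 1326))*((-480 - 1*486) + p(34)) = (-37/13 + (-1222 + 1326))*((-480 - 1*486) + 1) = (-37/13 + 104)*((-480 - 486) + 1) = 1315*(-966 + 1)/13 = (1315/13)*(-965) = -1268975/13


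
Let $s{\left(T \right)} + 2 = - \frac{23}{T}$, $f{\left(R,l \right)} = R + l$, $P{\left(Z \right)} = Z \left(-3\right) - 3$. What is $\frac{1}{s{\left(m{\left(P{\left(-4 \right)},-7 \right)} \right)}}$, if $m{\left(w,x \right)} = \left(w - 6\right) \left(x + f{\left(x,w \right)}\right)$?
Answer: $- \frac{15}{7} \approx -2.1429$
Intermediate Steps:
$P{\left(Z \right)} = -3 - 3 Z$ ($P{\left(Z \right)} = - 3 Z - 3 = -3 - 3 Z$)
$m{\left(w,x \right)} = \left(-6 + w\right) \left(w + 2 x\right)$ ($m{\left(w,x \right)} = \left(w - 6\right) \left(x + \left(x + w\right)\right) = \left(-6 + w\right) \left(x + \left(w + x\right)\right) = \left(-6 + w\right) \left(w + 2 x\right)$)
$s{\left(T \right)} = -2 - \frac{23}{T}$
$\frac{1}{s{\left(m{\left(P{\left(-4 \right)},-7 \right)} \right)}} = \frac{1}{-2 - \frac{23}{\left(-12\right) \left(-7\right) - 6 \left(-3 - -12\right) + \left(-3 - -12\right) \left(-7\right) + \left(-3 - -12\right) \left(\left(-3 - -12\right) - 7\right)}} = \frac{1}{-2 - \frac{23}{84 - 6 \left(-3 + 12\right) + \left(-3 + 12\right) \left(-7\right) + \left(-3 + 12\right) \left(\left(-3 + 12\right) - 7\right)}} = \frac{1}{-2 - \frac{23}{84 - 54 + 9 \left(-7\right) + 9 \left(9 - 7\right)}} = \frac{1}{-2 - \frac{23}{84 - 54 - 63 + 9 \cdot 2}} = \frac{1}{-2 - \frac{23}{84 - 54 - 63 + 18}} = \frac{1}{-2 - \frac{23}{-15}} = \frac{1}{-2 - - \frac{23}{15}} = \frac{1}{-2 + \frac{23}{15}} = \frac{1}{- \frac{7}{15}} = - \frac{15}{7}$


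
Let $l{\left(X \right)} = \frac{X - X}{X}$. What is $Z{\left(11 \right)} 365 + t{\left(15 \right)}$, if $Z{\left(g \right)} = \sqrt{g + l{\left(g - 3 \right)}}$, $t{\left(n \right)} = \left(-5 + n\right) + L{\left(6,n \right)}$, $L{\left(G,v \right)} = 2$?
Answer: $12 + 365 \sqrt{11} \approx 1222.6$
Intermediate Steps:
$l{\left(X \right)} = 0$ ($l{\left(X \right)} = \frac{0}{X} = 0$)
$t{\left(n \right)} = -3 + n$ ($t{\left(n \right)} = \left(-5 + n\right) + 2 = -3 + n$)
$Z{\left(g \right)} = \sqrt{g}$ ($Z{\left(g \right)} = \sqrt{g + 0} = \sqrt{g}$)
$Z{\left(11 \right)} 365 + t{\left(15 \right)} = \sqrt{11} \cdot 365 + \left(-3 + 15\right) = 365 \sqrt{11} + 12 = 12 + 365 \sqrt{11}$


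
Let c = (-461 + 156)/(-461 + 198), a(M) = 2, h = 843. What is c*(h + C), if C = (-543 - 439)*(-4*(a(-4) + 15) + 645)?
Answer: -172560155/263 ≈ -6.5612e+5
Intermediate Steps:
c = 305/263 (c = -305/(-263) = -305*(-1/263) = 305/263 ≈ 1.1597)
C = -566614 (C = (-543 - 439)*(-4*(2 + 15) + 645) = -982*(-4*17 + 645) = -982*(-68 + 645) = -982*577 = -566614)
c*(h + C) = 305*(843 - 566614)/263 = (305/263)*(-565771) = -172560155/263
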